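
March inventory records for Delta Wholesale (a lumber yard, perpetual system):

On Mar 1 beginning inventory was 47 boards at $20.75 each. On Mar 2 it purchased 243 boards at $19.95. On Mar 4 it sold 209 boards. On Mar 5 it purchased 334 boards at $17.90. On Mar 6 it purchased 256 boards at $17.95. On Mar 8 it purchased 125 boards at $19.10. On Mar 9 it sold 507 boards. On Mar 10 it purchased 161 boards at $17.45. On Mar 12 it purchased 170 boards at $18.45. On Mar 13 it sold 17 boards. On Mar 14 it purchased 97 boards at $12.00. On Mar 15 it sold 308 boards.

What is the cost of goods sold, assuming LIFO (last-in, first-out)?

COGS = $18,720.25

Mar 4, 209 sold [LIFO — newest first]: 209 @ $19.95 = $4,169.55
Mar 9, 507 sold [LIFO — newest first]: 125 @ $19.10 + 256 @ $17.95 + 126 @ $17.90 = $9,238.10
Mar 13, 17 sold [LIFO — newest first]: 17 @ $18.45 = $313.65
Mar 15, 308 sold [LIFO — newest first]: 97 @ $12.00 + 153 @ $18.45 + 58 @ $17.45 = $4,998.95
Total COGS = $4,169.55 + $9,238.10 + $313.65 + $4,998.95 = $18,720.25
Ending inventory: 47 @ $20.75 + 34 @ $19.95 + 208 @ $17.90 + 103 @ $17.45 = $7,174.10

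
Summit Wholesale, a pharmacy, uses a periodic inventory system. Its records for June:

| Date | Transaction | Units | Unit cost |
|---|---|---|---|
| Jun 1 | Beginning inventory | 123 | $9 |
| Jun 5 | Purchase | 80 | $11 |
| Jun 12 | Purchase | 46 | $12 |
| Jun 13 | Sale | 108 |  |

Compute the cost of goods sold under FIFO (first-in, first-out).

Jun 13, 108 sold [FIFO — oldest first]: 108 @ $9 = $972
Ending inventory: 15 @ $9 + 80 @ $11 + 46 @ $12 = $1,567

COGS = $972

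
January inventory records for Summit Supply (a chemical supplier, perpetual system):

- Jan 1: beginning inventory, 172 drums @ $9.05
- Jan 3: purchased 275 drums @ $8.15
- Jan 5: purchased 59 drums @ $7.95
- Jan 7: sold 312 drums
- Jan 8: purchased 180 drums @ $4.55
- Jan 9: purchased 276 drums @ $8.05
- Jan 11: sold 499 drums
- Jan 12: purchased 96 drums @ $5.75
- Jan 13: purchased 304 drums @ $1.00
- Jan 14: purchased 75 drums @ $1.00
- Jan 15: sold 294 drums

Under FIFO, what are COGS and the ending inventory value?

COGS = $7,906.70; ending inventory = $332.00

Jan 7, 312 sold [FIFO — oldest first]: 172 @ $9.05 + 140 @ $8.15 = $2,697.60
Jan 11, 499 sold [FIFO — oldest first]: 135 @ $8.15 + 59 @ $7.95 + 180 @ $4.55 + 125 @ $8.05 = $3,394.55
Jan 15, 294 sold [FIFO — oldest first]: 151 @ $8.05 + 96 @ $5.75 + 47 @ $1.00 = $1,814.55
Total COGS = $2,697.60 + $3,394.55 + $1,814.55 = $7,906.70
Ending inventory: 257 @ $1.00 + 75 @ $1.00 = $332.00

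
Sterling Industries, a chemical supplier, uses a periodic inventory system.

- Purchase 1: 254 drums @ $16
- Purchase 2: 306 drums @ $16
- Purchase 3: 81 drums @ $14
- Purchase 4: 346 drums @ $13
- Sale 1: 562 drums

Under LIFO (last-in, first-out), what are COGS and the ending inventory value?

COGS = $7,792; ending inventory = $6,800

Sale 1 (562) [LIFO — newest first]: 346 @ $13 + 81 @ $14 + 135 @ $16 = $7,792
Ending inventory: 254 @ $16 + 171 @ $16 = $6,800
Check: goods available $14,592 = COGS $7,792 + ending $6,800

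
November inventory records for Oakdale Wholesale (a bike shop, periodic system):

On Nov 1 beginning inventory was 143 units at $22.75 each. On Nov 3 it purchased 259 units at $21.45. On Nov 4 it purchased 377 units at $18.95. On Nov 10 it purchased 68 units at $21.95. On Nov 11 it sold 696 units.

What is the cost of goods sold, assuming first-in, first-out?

Nov 11, 696 sold [FIFO — oldest first]: 143 @ $22.75 + 259 @ $21.45 + 294 @ $18.95 = $14,380.10
Ending inventory: 83 @ $18.95 + 68 @ $21.95 = $3,065.45
Check: goods available $17,445.55 = COGS $14,380.10 + ending $3,065.45

COGS = $14,380.10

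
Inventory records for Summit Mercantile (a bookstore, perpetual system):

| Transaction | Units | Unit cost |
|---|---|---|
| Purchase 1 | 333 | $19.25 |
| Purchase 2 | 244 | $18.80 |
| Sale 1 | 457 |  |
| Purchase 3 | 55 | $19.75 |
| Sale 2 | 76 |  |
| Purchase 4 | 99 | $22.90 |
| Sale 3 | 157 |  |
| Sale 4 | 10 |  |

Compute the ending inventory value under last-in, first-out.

Sale 1 (457) [LIFO — newest first]: 244 @ $18.80 + 213 @ $19.25 = $8,687.45
Sale 2 (76) [LIFO — newest first]: 55 @ $19.75 + 21 @ $19.25 = $1,490.50
Sale 3 (157) [LIFO — newest first]: 99 @ $22.90 + 58 @ $19.25 = $3,383.60
Sale 4 (10) [LIFO — newest first]: 10 @ $19.25 = $192.50
Total COGS = $8,687.45 + $1,490.50 + $3,383.60 + $192.50 = $13,754.05
Ending inventory: 31 @ $19.25 = $596.75

Ending inventory = $596.75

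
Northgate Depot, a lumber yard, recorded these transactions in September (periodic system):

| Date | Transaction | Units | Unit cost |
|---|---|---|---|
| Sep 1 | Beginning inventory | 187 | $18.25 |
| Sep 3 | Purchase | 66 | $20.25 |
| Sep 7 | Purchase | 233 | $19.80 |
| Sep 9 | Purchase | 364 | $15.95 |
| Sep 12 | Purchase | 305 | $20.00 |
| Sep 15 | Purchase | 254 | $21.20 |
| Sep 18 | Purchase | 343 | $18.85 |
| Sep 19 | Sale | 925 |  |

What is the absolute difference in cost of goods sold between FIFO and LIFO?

$1,648.75

FIFO COGS: 187 @ $18.25 + 66 @ $20.25 + 233 @ $19.80 + 364 @ $15.95 + 75 @ $20.00 = $16,668.45
LIFO COGS: 343 @ $18.85 + 254 @ $21.20 + 305 @ $20.00 + 23 @ $15.95 = $18,317.20
Difference = |$16,668.45 − $18,317.20| = $1,648.75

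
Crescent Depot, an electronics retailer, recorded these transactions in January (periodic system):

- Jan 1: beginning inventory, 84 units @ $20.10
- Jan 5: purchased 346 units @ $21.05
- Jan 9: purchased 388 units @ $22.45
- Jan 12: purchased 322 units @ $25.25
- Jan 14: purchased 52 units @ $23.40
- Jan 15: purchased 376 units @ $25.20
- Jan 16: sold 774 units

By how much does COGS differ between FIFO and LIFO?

$2,666.80

FIFO COGS: 84 @ $20.10 + 346 @ $21.05 + 344 @ $22.45 = $16,694.50
LIFO COGS: 376 @ $25.20 + 52 @ $23.40 + 322 @ $25.25 + 24 @ $22.45 = $19,361.30
Difference = |$16,694.50 − $19,361.30| = $2,666.80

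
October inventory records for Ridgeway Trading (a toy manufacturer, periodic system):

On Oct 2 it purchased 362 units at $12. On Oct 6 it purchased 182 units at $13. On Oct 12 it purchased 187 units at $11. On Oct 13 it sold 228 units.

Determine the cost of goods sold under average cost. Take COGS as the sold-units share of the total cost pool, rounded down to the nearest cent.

Oct 13, sell 228: 228/731 × $8,767.00 → $2,734.44
Ending inventory (cost pool remaining) = $6,032.56
Check: goods available $8,767.00 = COGS $2,734.44 + ending $6,032.56

COGS = $2,734.44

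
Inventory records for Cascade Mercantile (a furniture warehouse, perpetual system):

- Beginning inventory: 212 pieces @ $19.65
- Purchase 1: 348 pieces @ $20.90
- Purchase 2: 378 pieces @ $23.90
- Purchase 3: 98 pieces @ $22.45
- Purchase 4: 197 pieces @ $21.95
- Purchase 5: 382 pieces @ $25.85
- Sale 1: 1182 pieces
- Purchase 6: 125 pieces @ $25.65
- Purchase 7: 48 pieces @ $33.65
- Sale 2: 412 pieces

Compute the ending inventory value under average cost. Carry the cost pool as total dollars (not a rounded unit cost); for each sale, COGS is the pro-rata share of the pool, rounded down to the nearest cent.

After Beginning: 212 on hand, pool $4,165.80 (≈ $19.6500 each)
After Purchase 1: 560 on hand, pool $11,439.00 (≈ $20.4268 each)
After Purchase 2: 938 on hand, pool $20,473.20 (≈ $21.8264 each)
After Purchase 3: 1036 on hand, pool $22,673.30 (≈ $21.8854 each)
After Purchase 4: 1233 on hand, pool $26,997.45 (≈ $21.8957 each)
After Purchase 5: 1615 on hand, pool $36,872.15 (≈ $22.8311 each)
Sale 1, sell 1182: 1182/1615 × $36,872.15 → $26,986.30
After Purchase 6: 558 on hand, pool $13,092.10 (≈ $23.4625 each)
After Purchase 7: 606 on hand, pool $14,707.30 (≈ $24.2695 each)
Sale 2, sell 412: 412/606 × $14,707.30 → $9,999.02
Total COGS = $26,986.30 + $9,999.02 = $36,985.32
Ending inventory (cost pool remaining) = $4,708.28
Check: goods available $41,693.60 = COGS $36,985.32 + ending $4,708.28

Ending inventory = $4,708.28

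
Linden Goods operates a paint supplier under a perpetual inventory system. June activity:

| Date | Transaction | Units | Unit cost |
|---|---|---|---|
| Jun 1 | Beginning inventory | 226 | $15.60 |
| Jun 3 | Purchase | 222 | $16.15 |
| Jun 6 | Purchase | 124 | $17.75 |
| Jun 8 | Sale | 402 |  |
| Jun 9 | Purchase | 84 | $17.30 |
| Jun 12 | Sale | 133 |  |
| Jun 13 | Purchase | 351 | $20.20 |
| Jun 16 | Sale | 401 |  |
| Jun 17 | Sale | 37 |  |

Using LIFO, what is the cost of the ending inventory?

Ending inventory = $530.40

Jun 8, 402 sold [LIFO — newest first]: 124 @ $17.75 + 222 @ $16.15 + 56 @ $15.60 = $6,659.90
Jun 12, 133 sold [LIFO — newest first]: 84 @ $17.30 + 49 @ $15.60 = $2,217.60
Jun 16, 401 sold [LIFO — newest first]: 351 @ $20.20 + 50 @ $15.60 = $7,870.20
Jun 17, 37 sold [LIFO — newest first]: 37 @ $15.60 = $577.20
Total COGS = $6,659.90 + $2,217.60 + $7,870.20 + $577.20 = $17,324.90
Ending inventory: 34 @ $15.60 = $530.40
Check: goods available $17,855.30 = COGS $17,324.90 + ending $530.40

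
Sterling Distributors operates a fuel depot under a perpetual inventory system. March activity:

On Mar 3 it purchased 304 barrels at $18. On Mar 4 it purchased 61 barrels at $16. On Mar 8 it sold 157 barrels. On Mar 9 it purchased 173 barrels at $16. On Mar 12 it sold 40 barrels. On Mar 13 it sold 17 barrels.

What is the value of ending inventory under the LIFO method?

Ending inventory = $5,600

Mar 8, 157 sold [LIFO — newest first]: 61 @ $16 + 96 @ $18 = $2,704
Mar 12, 40 sold [LIFO — newest first]: 40 @ $16 = $640
Mar 13, 17 sold [LIFO — newest first]: 17 @ $16 = $272
Total COGS = $2,704 + $640 + $272 = $3,616
Ending inventory: 208 @ $18 + 116 @ $16 = $5,600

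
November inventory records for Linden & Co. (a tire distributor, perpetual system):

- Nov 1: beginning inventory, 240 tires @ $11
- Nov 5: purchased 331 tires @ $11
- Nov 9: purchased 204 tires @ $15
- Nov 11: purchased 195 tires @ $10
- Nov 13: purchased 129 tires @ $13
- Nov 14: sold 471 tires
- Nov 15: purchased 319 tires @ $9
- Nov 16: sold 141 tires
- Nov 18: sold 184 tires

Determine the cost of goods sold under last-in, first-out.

COGS = $8,793

Nov 14, 471 sold [LIFO — newest first]: 129 @ $13 + 195 @ $10 + 147 @ $15 = $5,832
Nov 16, 141 sold [LIFO — newest first]: 141 @ $9 = $1,269
Nov 18, 184 sold [LIFO — newest first]: 178 @ $9 + 6 @ $15 = $1,692
Total COGS = $5,832 + $1,269 + $1,692 = $8,793
Ending inventory: 240 @ $11 + 331 @ $11 + 51 @ $15 = $7,046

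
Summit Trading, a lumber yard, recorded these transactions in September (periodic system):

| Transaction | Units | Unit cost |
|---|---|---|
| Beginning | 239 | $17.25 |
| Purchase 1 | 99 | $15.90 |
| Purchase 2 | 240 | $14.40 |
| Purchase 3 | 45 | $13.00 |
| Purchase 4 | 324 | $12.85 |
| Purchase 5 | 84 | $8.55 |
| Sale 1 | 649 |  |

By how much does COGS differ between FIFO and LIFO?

FIFO COGS: 239 @ $17.25 + 99 @ $15.90 + 240 @ $14.40 + 45 @ $13.00 + 26 @ $12.85 = $10,071.95
LIFO COGS: 84 @ $8.55 + 324 @ $12.85 + 45 @ $13.00 + 196 @ $14.40 = $8,289.00
Difference = |$10,071.95 − $8,289.00| = $1,782.95

$1,782.95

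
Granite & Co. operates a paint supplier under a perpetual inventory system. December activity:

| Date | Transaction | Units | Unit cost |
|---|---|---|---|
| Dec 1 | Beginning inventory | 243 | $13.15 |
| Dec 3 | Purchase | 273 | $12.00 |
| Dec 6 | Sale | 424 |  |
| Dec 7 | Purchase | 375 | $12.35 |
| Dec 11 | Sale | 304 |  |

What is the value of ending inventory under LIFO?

Ending inventory = $2,086.65

Dec 6, 424 sold [LIFO — newest first]: 273 @ $12.00 + 151 @ $13.15 = $5,261.65
Dec 11, 304 sold [LIFO — newest first]: 304 @ $12.35 = $3,754.40
Total COGS = $5,261.65 + $3,754.40 = $9,016.05
Ending inventory: 92 @ $13.15 + 71 @ $12.35 = $2,086.65
Check: goods available $11,102.70 = COGS $9,016.05 + ending $2,086.65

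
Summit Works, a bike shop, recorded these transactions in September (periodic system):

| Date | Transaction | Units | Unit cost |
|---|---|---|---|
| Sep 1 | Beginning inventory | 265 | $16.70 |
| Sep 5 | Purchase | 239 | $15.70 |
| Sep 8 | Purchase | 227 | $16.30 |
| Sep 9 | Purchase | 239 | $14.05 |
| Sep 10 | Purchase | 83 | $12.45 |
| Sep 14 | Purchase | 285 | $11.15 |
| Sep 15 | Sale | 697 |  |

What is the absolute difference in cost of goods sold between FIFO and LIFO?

$2,287.65

FIFO COGS: 265 @ $16.70 + 239 @ $15.70 + 193 @ $16.30 = $11,323.70
LIFO COGS: 285 @ $11.15 + 83 @ $12.45 + 239 @ $14.05 + 90 @ $16.30 = $9,036.05
Difference = |$11,323.70 − $9,036.05| = $2,287.65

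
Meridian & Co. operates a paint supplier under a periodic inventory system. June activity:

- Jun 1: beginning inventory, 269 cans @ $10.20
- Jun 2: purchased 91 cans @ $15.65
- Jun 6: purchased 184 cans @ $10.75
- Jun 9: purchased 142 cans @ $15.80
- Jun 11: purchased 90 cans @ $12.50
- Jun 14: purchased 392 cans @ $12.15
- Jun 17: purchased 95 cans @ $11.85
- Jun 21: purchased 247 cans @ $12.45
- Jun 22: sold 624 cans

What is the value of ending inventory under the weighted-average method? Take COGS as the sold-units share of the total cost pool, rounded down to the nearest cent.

Jun 22, sell 624: 624/1510 × $18,478.25 → $7,636.04
Ending inventory (cost pool remaining) = $10,842.21
Check: goods available $18,478.25 = COGS $7,636.04 + ending $10,842.21

Ending inventory = $10,842.21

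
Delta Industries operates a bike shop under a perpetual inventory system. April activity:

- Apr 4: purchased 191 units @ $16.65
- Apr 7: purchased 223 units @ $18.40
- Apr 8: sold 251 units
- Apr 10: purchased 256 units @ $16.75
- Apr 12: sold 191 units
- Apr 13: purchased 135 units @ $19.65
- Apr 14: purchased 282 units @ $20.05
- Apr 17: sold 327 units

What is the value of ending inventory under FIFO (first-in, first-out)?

Ending inventory = $6,361.50

Apr 8, 251 sold [FIFO — oldest first]: 191 @ $16.65 + 60 @ $18.40 = $4,284.15
Apr 12, 191 sold [FIFO — oldest first]: 163 @ $18.40 + 28 @ $16.75 = $3,468.20
Apr 17, 327 sold [FIFO — oldest first]: 228 @ $16.75 + 99 @ $19.65 = $5,764.35
Total COGS = $4,284.15 + $3,468.20 + $5,764.35 = $13,516.70
Ending inventory: 36 @ $19.65 + 282 @ $20.05 = $6,361.50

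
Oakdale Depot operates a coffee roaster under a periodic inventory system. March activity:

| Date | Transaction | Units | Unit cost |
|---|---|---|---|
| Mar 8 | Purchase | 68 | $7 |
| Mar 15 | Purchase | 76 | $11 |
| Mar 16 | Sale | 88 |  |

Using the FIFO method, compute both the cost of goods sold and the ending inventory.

Mar 16, 88 sold [FIFO — oldest first]: 68 @ $7 + 20 @ $11 = $696
Ending inventory: 56 @ $11 = $616

COGS = $696; ending inventory = $616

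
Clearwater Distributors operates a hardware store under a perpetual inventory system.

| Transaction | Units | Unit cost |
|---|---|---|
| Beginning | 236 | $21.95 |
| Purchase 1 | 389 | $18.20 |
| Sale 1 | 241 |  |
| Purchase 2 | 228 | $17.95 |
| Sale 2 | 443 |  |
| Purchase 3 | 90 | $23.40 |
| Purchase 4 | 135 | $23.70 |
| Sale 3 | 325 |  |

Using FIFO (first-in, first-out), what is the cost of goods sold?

Sale 1 (241) [FIFO — oldest first]: 236 @ $21.95 + 5 @ $18.20 = $5,271.20
Sale 2 (443) [FIFO — oldest first]: 384 @ $18.20 + 59 @ $17.95 = $8,047.85
Sale 3 (325) [FIFO — oldest first]: 169 @ $17.95 + 90 @ $23.40 + 66 @ $23.70 = $6,703.75
Total COGS = $5,271.20 + $8,047.85 + $6,703.75 = $20,022.80
Ending inventory: 69 @ $23.70 = $1,635.30
Check: goods available $21,658.10 = COGS $20,022.80 + ending $1,635.30

COGS = $20,022.80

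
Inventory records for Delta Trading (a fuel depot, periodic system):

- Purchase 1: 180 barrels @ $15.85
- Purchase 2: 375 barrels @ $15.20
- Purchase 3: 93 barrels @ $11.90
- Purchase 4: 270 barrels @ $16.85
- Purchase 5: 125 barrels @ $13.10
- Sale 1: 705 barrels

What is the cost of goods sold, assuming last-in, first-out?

COGS = $10,592.10

Sale 1 (705) [LIFO — newest first]: 125 @ $13.10 + 270 @ $16.85 + 93 @ $11.90 + 217 @ $15.20 = $10,592.10
Ending inventory: 180 @ $15.85 + 158 @ $15.20 = $5,254.60
Check: goods available $15,846.70 = COGS $10,592.10 + ending $5,254.60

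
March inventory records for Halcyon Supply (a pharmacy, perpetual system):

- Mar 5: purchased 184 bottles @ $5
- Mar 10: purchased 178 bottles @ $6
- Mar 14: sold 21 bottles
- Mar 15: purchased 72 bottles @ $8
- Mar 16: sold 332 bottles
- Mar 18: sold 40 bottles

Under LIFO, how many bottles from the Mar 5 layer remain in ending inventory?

Mar 14, 21 sold [LIFO — newest first]: 21 @ $6 = $126
Mar 16, 332 sold [LIFO — newest first]: 72 @ $8 + 157 @ $6 + 103 @ $5 = $2,033
Mar 18, 40 sold [LIFO — newest first]: 40 @ $5 = $200
Total COGS = $126 + $2,033 + $200 = $2,359
Ending inventory: 41 @ $5 = $205
Check: goods available $2,564 = COGS $2,359 + ending $205

41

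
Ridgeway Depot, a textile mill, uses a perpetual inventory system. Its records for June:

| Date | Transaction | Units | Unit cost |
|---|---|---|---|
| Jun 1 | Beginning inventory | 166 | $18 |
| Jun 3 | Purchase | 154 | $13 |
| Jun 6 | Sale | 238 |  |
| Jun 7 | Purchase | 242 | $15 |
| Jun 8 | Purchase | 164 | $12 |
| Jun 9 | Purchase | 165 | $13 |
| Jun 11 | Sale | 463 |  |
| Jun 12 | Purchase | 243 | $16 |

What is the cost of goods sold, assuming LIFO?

COGS = $9,637

Jun 6, 238 sold [LIFO — newest first]: 154 @ $13 + 84 @ $18 = $3,514
Jun 11, 463 sold [LIFO — newest first]: 165 @ $13 + 164 @ $12 + 134 @ $15 = $6,123
Total COGS = $3,514 + $6,123 = $9,637
Ending inventory: 82 @ $18 + 108 @ $15 + 243 @ $16 = $6,984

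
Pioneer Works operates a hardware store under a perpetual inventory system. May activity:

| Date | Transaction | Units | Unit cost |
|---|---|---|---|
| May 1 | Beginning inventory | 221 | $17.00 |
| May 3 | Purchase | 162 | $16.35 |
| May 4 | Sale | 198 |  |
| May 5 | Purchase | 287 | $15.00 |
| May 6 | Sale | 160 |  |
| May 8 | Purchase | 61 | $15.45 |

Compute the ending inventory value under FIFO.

May 4, 198 sold [FIFO — oldest first]: 198 @ $17.00 = $3,366.00
May 6, 160 sold [FIFO — oldest first]: 23 @ $17.00 + 137 @ $16.35 = $2,630.95
Total COGS = $3,366.00 + $2,630.95 = $5,996.95
Ending inventory: 25 @ $16.35 + 287 @ $15.00 + 61 @ $15.45 = $5,656.20
Check: goods available $11,653.15 = COGS $5,996.95 + ending $5,656.20

Ending inventory = $5,656.20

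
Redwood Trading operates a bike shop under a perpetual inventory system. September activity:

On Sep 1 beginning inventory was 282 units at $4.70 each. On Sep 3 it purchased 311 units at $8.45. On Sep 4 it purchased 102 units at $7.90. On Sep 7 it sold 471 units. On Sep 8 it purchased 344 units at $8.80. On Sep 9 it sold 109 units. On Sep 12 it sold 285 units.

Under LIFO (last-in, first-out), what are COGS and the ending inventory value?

COGS = $6,968.55; ending inventory = $817.80

Sep 7, 471 sold [LIFO — newest first]: 102 @ $7.90 + 311 @ $8.45 + 58 @ $4.70 = $3,706.35
Sep 9, 109 sold [LIFO — newest first]: 109 @ $8.80 = $959.20
Sep 12, 285 sold [LIFO — newest first]: 235 @ $8.80 + 50 @ $4.70 = $2,303.00
Total COGS = $3,706.35 + $959.20 + $2,303.00 = $6,968.55
Ending inventory: 174 @ $4.70 = $817.80
Check: goods available $7,786.35 = COGS $6,968.55 + ending $817.80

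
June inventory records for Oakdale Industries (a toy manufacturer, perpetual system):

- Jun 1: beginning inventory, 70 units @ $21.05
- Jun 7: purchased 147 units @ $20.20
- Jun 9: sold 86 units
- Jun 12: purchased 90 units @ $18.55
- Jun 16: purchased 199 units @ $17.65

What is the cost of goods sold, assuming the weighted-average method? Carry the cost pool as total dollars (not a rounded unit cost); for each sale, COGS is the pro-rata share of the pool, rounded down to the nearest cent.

After Jun 1: 70 on hand, pool $1,473.50 (≈ $21.0500 each)
After Jun 7: 217 on hand, pool $4,442.90 (≈ $20.4742 each)
Jun 9, sell 86: 86/217 × $4,442.90 → $1,760.78
After Jun 12: 221 on hand, pool $4,351.62 (≈ $19.6906 each)
After Jun 16: 420 on hand, pool $7,863.97 (≈ $18.7237 each)
Ending inventory (cost pool remaining) = $7,863.97

COGS = $1,760.78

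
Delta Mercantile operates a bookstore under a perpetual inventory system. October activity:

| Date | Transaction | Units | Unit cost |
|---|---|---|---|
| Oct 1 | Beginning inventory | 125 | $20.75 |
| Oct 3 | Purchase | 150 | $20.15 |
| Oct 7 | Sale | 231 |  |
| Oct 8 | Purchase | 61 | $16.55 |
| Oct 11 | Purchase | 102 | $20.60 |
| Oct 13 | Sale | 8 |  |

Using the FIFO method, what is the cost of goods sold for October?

Oct 7, 231 sold [FIFO — oldest first]: 125 @ $20.75 + 106 @ $20.15 = $4,729.65
Oct 13, 8 sold [FIFO — oldest first]: 8 @ $20.15 = $161.20
Total COGS = $4,729.65 + $161.20 = $4,890.85
Ending inventory: 36 @ $20.15 + 61 @ $16.55 + 102 @ $20.60 = $3,836.15
Check: goods available $8,727.00 = COGS $4,890.85 + ending $3,836.15

COGS = $4,890.85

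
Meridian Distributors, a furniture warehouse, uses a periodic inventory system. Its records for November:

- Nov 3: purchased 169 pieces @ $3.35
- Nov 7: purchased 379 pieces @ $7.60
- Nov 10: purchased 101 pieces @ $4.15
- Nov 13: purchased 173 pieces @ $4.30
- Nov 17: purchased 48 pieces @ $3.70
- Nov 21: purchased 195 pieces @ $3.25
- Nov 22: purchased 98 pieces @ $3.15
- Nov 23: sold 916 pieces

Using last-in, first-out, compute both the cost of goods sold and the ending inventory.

Nov 23, 916 sold [LIFO — newest first]: 98 @ $3.15 + 195 @ $3.25 + 48 @ $3.70 + 173 @ $4.30 + 101 @ $4.15 + 301 @ $7.60 = $4,570.70
Ending inventory: 169 @ $3.35 + 78 @ $7.60 = $1,158.95

COGS = $4,570.70; ending inventory = $1,158.95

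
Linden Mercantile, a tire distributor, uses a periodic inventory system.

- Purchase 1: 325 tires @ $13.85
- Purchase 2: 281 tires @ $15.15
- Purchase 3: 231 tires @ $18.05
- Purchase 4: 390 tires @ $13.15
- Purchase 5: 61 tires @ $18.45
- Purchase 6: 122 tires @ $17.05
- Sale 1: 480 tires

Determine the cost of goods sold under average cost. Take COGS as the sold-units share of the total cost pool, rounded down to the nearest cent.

COGS = $7,238.12

Sale 1, sell 480: 480/1410 × $21,262.00 → $7,238.12
Ending inventory (cost pool remaining) = $14,023.88
Check: goods available $21,262.00 = COGS $7,238.12 + ending $14,023.88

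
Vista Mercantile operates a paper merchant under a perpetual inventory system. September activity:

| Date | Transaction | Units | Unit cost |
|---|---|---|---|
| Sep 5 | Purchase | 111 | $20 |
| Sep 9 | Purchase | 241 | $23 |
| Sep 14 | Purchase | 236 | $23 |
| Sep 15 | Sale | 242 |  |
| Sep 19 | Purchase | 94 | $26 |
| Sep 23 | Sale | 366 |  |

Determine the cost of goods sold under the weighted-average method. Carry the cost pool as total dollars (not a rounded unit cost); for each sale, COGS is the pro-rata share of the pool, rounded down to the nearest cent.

After Sep 5: 111 on hand, pool $2,220.00 (≈ $20.0000 each)
After Sep 9: 352 on hand, pool $7,763.00 (≈ $22.0540 each)
After Sep 14: 588 on hand, pool $13,191.00 (≈ $22.4337 each)
Sep 15, sell 242: 242/588 × $13,191.00 → $5,428.94
After Sep 19: 440 on hand, pool $10,206.06 (≈ $23.1956 each)
Sep 23, sell 366: 366/440 × $10,206.06 → $8,489.58
Total COGS = $5,428.94 + $8,489.58 = $13,918.52
Ending inventory (cost pool remaining) = $1,716.48

COGS = $13,918.52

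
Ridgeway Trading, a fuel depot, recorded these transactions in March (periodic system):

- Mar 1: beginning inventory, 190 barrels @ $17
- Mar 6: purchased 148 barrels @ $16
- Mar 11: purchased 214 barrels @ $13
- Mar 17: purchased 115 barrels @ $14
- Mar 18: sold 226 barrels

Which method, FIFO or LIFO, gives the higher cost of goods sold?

FIFO

FIFO COGS: 190 @ $17 + 36 @ $16 = $3,806
LIFO COGS: 115 @ $14 + 111 @ $13 = $3,053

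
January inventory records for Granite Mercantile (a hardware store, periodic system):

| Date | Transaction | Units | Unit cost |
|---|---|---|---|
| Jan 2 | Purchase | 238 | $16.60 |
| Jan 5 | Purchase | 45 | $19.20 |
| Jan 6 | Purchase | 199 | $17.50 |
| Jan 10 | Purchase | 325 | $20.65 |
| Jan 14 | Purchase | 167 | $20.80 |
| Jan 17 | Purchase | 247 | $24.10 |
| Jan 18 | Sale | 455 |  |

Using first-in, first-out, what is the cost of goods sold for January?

COGS = $7,824.80

Jan 18, 455 sold [FIFO — oldest first]: 238 @ $16.60 + 45 @ $19.20 + 172 @ $17.50 = $7,824.80
Ending inventory: 27 @ $17.50 + 325 @ $20.65 + 167 @ $20.80 + 247 @ $24.10 = $16,610.05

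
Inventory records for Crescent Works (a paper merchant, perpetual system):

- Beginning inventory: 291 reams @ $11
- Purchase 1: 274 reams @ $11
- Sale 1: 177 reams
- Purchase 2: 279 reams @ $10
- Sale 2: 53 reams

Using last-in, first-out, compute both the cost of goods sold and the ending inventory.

Sale 1 (177) [LIFO — newest first]: 177 @ $11 = $1,947
Sale 2 (53) [LIFO — newest first]: 53 @ $10 = $530
Total COGS = $1,947 + $530 = $2,477
Ending inventory: 291 @ $11 + 97 @ $11 + 226 @ $10 = $6,528

COGS = $2,477; ending inventory = $6,528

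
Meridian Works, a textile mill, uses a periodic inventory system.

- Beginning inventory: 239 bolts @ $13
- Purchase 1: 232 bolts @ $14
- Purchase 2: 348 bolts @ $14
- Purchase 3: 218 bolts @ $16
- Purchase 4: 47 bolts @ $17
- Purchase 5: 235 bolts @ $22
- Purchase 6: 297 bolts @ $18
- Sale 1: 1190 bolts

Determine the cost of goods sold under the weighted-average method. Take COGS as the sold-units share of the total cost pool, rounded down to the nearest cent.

COGS = $19,168.13

Sale 1, sell 1190: 1190/1616 × $26,030.00 → $19,168.13
Ending inventory (cost pool remaining) = $6,861.87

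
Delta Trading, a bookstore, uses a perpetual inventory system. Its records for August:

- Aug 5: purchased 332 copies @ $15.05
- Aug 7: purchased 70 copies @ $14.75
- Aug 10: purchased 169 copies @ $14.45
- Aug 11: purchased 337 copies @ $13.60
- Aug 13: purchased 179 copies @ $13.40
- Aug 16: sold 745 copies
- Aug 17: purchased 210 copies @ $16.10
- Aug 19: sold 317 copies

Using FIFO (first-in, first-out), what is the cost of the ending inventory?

Ending inventory = $3,716.00

Aug 16, 745 sold [FIFO — oldest first]: 332 @ $15.05 + 70 @ $14.75 + 169 @ $14.45 + 174 @ $13.60 = $10,837.55
Aug 19, 317 sold [FIFO — oldest first]: 163 @ $13.60 + 154 @ $13.40 = $4,280.40
Total COGS = $10,837.55 + $4,280.40 = $15,117.95
Ending inventory: 25 @ $13.40 + 210 @ $16.10 = $3,716.00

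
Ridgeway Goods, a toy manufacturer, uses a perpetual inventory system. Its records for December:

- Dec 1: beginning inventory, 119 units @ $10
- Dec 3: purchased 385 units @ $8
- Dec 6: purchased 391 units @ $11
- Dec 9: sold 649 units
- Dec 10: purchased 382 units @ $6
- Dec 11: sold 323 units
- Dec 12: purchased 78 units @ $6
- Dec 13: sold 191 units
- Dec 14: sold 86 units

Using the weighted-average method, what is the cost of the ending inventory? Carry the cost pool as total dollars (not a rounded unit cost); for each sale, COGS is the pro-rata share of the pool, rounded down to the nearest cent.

Ending inventory = $754.27

After Dec 1: 119 on hand, pool $1,190.00 (≈ $10.0000 each)
After Dec 3: 504 on hand, pool $4,270.00 (≈ $8.4722 each)
After Dec 6: 895 on hand, pool $8,571.00 (≈ $9.5765 each)
Dec 9, sell 649: 649/895 × $8,571.00 → $6,215.17
After Dec 10: 628 on hand, pool $4,647.83 (≈ $7.4010 each)
Dec 11, sell 323: 323/628 × $4,647.83 → $2,390.52
After Dec 12: 383 on hand, pool $2,725.31 (≈ $7.1157 each)
Dec 13, sell 191: 191/383 × $2,725.31 → $1,359.09
Dec 14, sell 86: 86/192 × $1,366.22 → $611.95
Total COGS = $6,215.17 + $2,390.52 + $1,359.09 + $611.95 = $10,576.73
Ending inventory (cost pool remaining) = $754.27
Check: goods available $11,331.00 = COGS $10,576.73 + ending $754.27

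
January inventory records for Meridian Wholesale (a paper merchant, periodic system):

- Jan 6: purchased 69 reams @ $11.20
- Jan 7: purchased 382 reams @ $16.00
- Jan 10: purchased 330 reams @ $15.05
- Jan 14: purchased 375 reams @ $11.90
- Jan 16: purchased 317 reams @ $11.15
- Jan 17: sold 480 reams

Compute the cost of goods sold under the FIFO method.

COGS = $7,321.25

Jan 17, 480 sold [FIFO — oldest first]: 69 @ $11.20 + 382 @ $16.00 + 29 @ $15.05 = $7,321.25
Ending inventory: 301 @ $15.05 + 375 @ $11.90 + 317 @ $11.15 = $12,527.10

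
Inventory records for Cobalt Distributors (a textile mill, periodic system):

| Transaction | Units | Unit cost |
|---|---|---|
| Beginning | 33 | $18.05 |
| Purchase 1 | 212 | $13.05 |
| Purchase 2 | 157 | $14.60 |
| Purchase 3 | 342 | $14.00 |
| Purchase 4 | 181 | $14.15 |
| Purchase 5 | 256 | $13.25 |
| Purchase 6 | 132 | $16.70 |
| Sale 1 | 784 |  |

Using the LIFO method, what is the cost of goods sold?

Sale 1 (784) [LIFO — newest first]: 132 @ $16.70 + 256 @ $13.25 + 181 @ $14.15 + 215 @ $14.00 = $11,167.55
Ending inventory: 33 @ $18.05 + 212 @ $13.05 + 157 @ $14.60 + 127 @ $14.00 = $7,432.45

COGS = $11,167.55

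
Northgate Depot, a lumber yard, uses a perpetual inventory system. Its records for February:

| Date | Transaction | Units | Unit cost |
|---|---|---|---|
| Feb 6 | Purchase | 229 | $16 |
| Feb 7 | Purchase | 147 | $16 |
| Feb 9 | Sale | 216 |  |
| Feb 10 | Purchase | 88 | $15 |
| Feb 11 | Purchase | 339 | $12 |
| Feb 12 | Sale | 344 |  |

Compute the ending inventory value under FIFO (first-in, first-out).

Ending inventory = $2,916

Feb 9, 216 sold [FIFO — oldest first]: 216 @ $16 = $3,456
Feb 12, 344 sold [FIFO — oldest first]: 13 @ $16 + 147 @ $16 + 88 @ $15 + 96 @ $12 = $5,032
Total COGS = $3,456 + $5,032 = $8,488
Ending inventory: 243 @ $12 = $2,916
Check: goods available $11,404 = COGS $8,488 + ending $2,916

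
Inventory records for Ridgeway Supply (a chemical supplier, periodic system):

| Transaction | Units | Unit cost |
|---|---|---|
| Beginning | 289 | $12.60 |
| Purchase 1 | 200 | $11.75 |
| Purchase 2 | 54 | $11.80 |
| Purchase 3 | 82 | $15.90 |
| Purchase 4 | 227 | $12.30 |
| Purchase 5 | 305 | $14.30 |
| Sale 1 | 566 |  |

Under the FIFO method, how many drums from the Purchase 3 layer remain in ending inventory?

59

Sale 1 (566) [FIFO — oldest first]: 289 @ $12.60 + 200 @ $11.75 + 54 @ $11.80 + 23 @ $15.90 = $6,994.30
Ending inventory: 59 @ $15.90 + 227 @ $12.30 + 305 @ $14.30 = $8,091.70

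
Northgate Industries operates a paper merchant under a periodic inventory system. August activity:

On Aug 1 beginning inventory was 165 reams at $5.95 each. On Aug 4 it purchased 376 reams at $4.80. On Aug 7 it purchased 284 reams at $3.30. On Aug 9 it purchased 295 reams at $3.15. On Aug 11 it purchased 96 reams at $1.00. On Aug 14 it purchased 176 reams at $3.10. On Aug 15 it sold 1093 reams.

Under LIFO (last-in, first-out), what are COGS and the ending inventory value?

COGS = $3,669.65; ending inventory = $1,624.95

Aug 15, 1093 sold [LIFO — newest first]: 176 @ $3.10 + 96 @ $1.00 + 295 @ $3.15 + 284 @ $3.30 + 242 @ $4.80 = $3,669.65
Ending inventory: 165 @ $5.95 + 134 @ $4.80 = $1,624.95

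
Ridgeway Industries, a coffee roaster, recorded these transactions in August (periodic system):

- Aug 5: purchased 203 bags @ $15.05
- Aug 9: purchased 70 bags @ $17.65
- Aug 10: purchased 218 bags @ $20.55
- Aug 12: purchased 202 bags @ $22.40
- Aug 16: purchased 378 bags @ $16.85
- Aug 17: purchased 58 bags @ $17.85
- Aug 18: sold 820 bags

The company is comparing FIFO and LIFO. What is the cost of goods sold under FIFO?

FIFO COGS: 203 @ $15.05 + 70 @ $17.65 + 218 @ $20.55 + 202 @ $22.40 + 127 @ $16.85 = $15,435.30
LIFO COGS: 58 @ $17.85 + 378 @ $16.85 + 202 @ $22.40 + 182 @ $20.55 = $15,669.50

COGS = $15,435.30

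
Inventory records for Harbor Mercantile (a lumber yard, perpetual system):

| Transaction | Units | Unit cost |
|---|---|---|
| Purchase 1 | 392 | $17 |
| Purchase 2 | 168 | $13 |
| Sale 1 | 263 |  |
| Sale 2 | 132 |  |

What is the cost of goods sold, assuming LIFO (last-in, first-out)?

COGS = $6,043

Sale 1 (263) [LIFO — newest first]: 168 @ $13 + 95 @ $17 = $3,799
Sale 2 (132) [LIFO — newest first]: 132 @ $17 = $2,244
Total COGS = $3,799 + $2,244 = $6,043
Ending inventory: 165 @ $17 = $2,805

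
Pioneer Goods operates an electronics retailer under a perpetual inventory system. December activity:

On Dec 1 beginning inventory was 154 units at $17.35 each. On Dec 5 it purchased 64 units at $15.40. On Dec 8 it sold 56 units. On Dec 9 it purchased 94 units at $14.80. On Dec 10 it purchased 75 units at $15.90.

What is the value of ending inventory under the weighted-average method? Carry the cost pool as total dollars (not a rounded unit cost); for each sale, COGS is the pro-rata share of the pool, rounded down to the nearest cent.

After Dec 1: 154 on hand, pool $2,671.90 (≈ $17.3500 each)
After Dec 5: 218 on hand, pool $3,657.50 (≈ $16.7775 each)
Dec 8, sell 56: 56/218 × $3,657.50 → $939.54
After Dec 9: 256 on hand, pool $4,109.16 (≈ $16.0514 each)
After Dec 10: 331 on hand, pool $5,301.66 (≈ $16.0171 each)
Ending inventory (cost pool remaining) = $5,301.66

Ending inventory = $5,301.66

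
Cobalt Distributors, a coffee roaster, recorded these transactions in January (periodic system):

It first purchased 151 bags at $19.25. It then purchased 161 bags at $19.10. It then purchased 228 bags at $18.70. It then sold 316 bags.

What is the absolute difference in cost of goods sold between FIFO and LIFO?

FIFO COGS: 151 @ $19.25 + 161 @ $19.10 + 4 @ $18.70 = $6,056.65
LIFO COGS: 228 @ $18.70 + 88 @ $19.10 = $5,944.40
Difference = |$6,056.65 − $5,944.40| = $112.25

$112.25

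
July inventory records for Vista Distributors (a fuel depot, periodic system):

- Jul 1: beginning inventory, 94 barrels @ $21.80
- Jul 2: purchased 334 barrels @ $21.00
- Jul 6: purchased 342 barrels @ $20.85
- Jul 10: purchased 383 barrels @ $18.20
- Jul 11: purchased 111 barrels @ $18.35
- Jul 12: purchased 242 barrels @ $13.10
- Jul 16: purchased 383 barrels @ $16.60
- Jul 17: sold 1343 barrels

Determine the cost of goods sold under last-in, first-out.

COGS = $23,205.85

Jul 17, 1343 sold [LIFO — newest first]: 383 @ $16.60 + 242 @ $13.10 + 111 @ $18.35 + 383 @ $18.20 + 224 @ $20.85 = $23,205.85
Ending inventory: 94 @ $21.80 + 334 @ $21.00 + 118 @ $20.85 = $11,523.50
Check: goods available $34,729.35 = COGS $23,205.85 + ending $11,523.50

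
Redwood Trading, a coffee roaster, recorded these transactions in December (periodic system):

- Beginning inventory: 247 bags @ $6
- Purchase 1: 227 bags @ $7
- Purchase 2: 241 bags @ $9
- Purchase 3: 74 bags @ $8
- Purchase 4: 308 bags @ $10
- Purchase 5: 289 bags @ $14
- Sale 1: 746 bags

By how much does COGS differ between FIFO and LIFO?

FIFO COGS: 247 @ $6 + 227 @ $7 + 241 @ $9 + 31 @ $8 = $5,488
LIFO COGS: 289 @ $14 + 308 @ $10 + 74 @ $8 + 75 @ $9 = $8,393
Difference = |$5,488 − $8,393| = $2,905

$2,905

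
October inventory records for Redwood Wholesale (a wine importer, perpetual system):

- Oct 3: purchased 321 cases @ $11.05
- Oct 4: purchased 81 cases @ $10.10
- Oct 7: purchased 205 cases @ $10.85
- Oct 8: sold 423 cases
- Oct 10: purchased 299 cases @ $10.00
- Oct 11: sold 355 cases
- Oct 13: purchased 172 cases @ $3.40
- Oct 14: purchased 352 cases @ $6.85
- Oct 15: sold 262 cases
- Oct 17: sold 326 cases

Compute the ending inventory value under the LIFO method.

Ending inventory = $707.20

Oct 8, 423 sold [LIFO — newest first]: 205 @ $10.85 + 81 @ $10.10 + 137 @ $11.05 = $4,556.20
Oct 11, 355 sold [LIFO — newest first]: 299 @ $10.00 + 56 @ $11.05 = $3,608.80
Oct 15, 262 sold [LIFO — newest first]: 262 @ $6.85 = $1,794.70
Oct 17, 326 sold [LIFO — newest first]: 90 @ $6.85 + 172 @ $3.40 + 64 @ $11.05 = $1,908.50
Total COGS = $4,556.20 + $3,608.80 + $1,794.70 + $1,908.50 = $11,868.20
Ending inventory: 64 @ $11.05 = $707.20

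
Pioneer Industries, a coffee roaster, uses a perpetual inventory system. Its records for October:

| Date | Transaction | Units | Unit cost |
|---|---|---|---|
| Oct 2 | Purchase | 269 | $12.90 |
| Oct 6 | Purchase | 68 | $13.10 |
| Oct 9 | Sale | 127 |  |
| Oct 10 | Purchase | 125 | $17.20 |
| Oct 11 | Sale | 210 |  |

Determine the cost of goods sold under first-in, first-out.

COGS = $4,360.90

Oct 9, 127 sold [FIFO — oldest first]: 127 @ $12.90 = $1,638.30
Oct 11, 210 sold [FIFO — oldest first]: 142 @ $12.90 + 68 @ $13.10 = $2,722.60
Total COGS = $1,638.30 + $2,722.60 = $4,360.90
Ending inventory: 125 @ $17.20 = $2,150.00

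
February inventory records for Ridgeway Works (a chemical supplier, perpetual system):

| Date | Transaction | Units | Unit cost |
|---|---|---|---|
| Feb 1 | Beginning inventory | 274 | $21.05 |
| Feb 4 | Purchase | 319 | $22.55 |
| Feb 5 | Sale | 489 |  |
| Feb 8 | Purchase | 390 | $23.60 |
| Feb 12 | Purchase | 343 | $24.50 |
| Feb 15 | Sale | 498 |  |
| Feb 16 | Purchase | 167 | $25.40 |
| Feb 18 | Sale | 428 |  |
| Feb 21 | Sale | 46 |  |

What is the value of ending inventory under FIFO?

Feb 5, 489 sold [FIFO — oldest first]: 274 @ $21.05 + 215 @ $22.55 = $10,615.95
Feb 15, 498 sold [FIFO — oldest first]: 104 @ $22.55 + 390 @ $23.60 + 4 @ $24.50 = $11,647.20
Feb 18, 428 sold [FIFO — oldest first]: 339 @ $24.50 + 89 @ $25.40 = $10,566.10
Feb 21, 46 sold [FIFO — oldest first]: 46 @ $25.40 = $1,168.40
Total COGS = $10,615.95 + $11,647.20 + $10,566.10 + $1,168.40 = $33,997.65
Ending inventory: 32 @ $25.40 = $812.80

Ending inventory = $812.80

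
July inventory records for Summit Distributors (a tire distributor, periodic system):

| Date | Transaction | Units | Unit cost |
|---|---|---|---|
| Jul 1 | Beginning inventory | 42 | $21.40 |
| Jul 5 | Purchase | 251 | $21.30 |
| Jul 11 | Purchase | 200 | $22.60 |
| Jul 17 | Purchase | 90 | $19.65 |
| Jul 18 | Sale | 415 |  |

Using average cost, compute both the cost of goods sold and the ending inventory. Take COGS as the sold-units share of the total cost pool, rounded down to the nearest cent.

Jul 18, sell 415: 415/583 × $12,533.60 → $8,921.85
Ending inventory (cost pool remaining) = $3,611.75

COGS = $8,921.85; ending inventory = $3,611.75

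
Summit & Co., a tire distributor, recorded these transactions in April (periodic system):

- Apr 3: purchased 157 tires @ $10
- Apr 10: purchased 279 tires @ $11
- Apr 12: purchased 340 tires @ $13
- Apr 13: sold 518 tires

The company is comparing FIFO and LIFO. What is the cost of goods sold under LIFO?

COGS = $6,378

FIFO COGS: 157 @ $10 + 279 @ $11 + 82 @ $13 = $5,705
LIFO COGS: 340 @ $13 + 178 @ $11 = $6,378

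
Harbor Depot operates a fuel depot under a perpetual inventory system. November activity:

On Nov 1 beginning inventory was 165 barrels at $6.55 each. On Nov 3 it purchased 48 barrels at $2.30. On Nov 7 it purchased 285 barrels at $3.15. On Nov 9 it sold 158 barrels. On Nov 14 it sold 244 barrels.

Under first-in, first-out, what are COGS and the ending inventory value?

Nov 9, 158 sold [FIFO — oldest first]: 158 @ $6.55 = $1,034.90
Nov 14, 244 sold [FIFO — oldest first]: 7 @ $6.55 + 48 @ $2.30 + 189 @ $3.15 = $751.60
Total COGS = $1,034.90 + $751.60 = $1,786.50
Ending inventory: 96 @ $3.15 = $302.40

COGS = $1,786.50; ending inventory = $302.40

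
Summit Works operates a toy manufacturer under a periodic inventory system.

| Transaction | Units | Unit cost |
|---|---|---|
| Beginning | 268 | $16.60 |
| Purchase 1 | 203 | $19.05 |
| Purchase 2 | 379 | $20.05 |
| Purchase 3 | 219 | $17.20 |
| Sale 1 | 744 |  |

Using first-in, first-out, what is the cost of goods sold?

Sale 1 (744) [FIFO — oldest first]: 268 @ $16.60 + 203 @ $19.05 + 273 @ $20.05 = $13,789.60
Ending inventory: 106 @ $20.05 + 219 @ $17.20 = $5,892.10

COGS = $13,789.60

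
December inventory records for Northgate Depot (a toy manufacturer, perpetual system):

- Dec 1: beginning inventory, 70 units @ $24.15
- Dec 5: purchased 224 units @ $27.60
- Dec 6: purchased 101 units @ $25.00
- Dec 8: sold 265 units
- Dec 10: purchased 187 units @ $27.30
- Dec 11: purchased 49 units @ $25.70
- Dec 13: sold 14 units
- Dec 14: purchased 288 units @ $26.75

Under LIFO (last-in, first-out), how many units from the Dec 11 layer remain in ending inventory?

Dec 8, 265 sold [LIFO — newest first]: 101 @ $25.00 + 164 @ $27.60 = $7,051.40
Dec 13, 14 sold [LIFO — newest first]: 14 @ $25.70 = $359.80
Total COGS = $7,051.40 + $359.80 = $7,411.20
Ending inventory: 70 @ $24.15 + 60 @ $27.60 + 187 @ $27.30 + 35 @ $25.70 + 288 @ $26.75 = $17,055.10

35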